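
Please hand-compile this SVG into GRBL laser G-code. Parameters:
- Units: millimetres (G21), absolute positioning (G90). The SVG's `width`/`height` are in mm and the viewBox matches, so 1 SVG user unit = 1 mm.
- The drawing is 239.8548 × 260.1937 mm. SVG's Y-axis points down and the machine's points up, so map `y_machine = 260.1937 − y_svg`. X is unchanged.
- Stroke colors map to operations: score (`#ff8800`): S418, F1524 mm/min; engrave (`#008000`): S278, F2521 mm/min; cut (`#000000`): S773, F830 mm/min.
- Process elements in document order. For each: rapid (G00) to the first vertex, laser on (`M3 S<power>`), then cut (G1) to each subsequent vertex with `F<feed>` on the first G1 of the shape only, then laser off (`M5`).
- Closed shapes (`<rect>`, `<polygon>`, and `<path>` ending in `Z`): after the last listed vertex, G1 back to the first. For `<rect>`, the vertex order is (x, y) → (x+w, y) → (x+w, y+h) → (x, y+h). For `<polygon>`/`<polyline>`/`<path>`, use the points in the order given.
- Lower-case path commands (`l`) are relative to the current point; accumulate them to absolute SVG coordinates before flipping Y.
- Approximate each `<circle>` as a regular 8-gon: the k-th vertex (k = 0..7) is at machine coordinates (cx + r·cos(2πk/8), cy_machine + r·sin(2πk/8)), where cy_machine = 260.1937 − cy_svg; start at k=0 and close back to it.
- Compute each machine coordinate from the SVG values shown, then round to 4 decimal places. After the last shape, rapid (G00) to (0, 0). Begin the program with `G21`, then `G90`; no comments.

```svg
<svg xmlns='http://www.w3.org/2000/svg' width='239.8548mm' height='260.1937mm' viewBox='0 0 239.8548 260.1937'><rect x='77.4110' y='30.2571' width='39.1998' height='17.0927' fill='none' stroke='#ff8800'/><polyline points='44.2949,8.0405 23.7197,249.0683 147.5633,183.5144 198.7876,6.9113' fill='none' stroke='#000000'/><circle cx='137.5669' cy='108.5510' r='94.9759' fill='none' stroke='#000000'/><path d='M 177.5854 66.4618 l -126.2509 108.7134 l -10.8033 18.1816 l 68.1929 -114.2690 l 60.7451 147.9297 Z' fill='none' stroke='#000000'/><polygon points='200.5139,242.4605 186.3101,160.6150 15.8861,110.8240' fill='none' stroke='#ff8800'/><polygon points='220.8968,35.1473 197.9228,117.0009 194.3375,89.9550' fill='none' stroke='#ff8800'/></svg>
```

G21
G90
G00 X77.4110 Y229.9366
M3 S418
G1 X116.6108 Y229.9366 F1524
G1 X116.6108 Y212.8439
G1 X77.4110 Y212.8439
G1 X77.4110 Y229.9366
M5
G00 X44.2949 Y252.1532
M3 S773
G1 X23.7197 Y11.1254 F830
G1 X147.5633 Y76.6793
G1 X198.7876 Y253.2824
M5
G00 X232.5428 Y151.6427
M3 S773
G1 X204.7250 Y218.8008 F830
G1 X137.5669 Y246.6186
G1 X70.4088 Y218.8008
G1 X42.5910 Y151.6427
G1 X70.4088 Y84.4846
G1 X137.5669 Y56.6668
G1 X204.7250 Y84.4846
G1 X232.5428 Y151.6427
M5
G00 X177.5854 Y193.7319
M3 S773
G1 X51.3345 Y85.0185 F830
G1 X40.5312 Y66.8369
G1 X108.7241 Y181.1059
G1 X169.4692 Y33.1762
G1 X177.5854 Y193.7319
M5
G00 X200.5139 Y17.7332
M3 S418
G1 X186.3101 Y99.5787 F1524
G1 X15.8861 Y149.3697
G1 X200.5139 Y17.7332
M5
G00 X220.8968 Y225.0464
M3 S418
G1 X197.9228 Y143.1928 F1524
G1 X194.3375 Y170.2387
G1 X220.8968 Y225.0464
M5
G00 X0.0000 Y0.0000

viewBox `0 0 239.8548 260.1937` with mm width/height → 1 unit = 1 mm. Flip: y_m = 260.1937 − y_svg.

**Shape 1** — `<rect>` rectangle, stroke `#ff8800` → score (S418, F1524). Machine vertices: (77.4110,229.9366) → (116.6108,229.9366) → (116.6108,212.8439) → (77.4110,212.8439) → (77.4110,229.9366). Closed: final G1 returns to the first vertex.

**Shape 2** — `<polyline>` open polyline, stroke `#000000` → cut (S773, F830). Machine vertices: (44.2949,252.1532) → (23.7197,11.1254) → (147.5633,76.6793) → (198.7876,253.2824). Open path.

**Shape 3** — `<circle>` circle, stroke `#000000` → cut (S773, F830). Machine vertices: (232.5428,151.6427) → (204.7250,218.8008) → (137.5669,246.6186) → (70.4088,218.8008) → (42.5910,151.6427) → (70.4088,84.4846) → (137.5669,56.6668) → (204.7250,84.4846) → (232.5428,151.6427). Closed: final G1 returns to the first vertex.

**Shape 4** — `<path>` closed polygon, stroke `#000000` → cut (S773, F830). Machine vertices: (177.5854,193.7319) → (51.3345,85.0185) → (40.5312,66.8369) → (108.7241,181.1059) → (169.4692,33.1762) → (177.5854,193.7319). Closed: final G1 returns to the first vertex.

**Shape 5** — `<polygon>` closed polygon, stroke `#ff8800` → score (S418, F1524). Machine vertices: (200.5139,17.7332) → (186.3101,99.5787) → (15.8861,149.3697) → (200.5139,17.7332). Closed: final G1 returns to the first vertex.

**Shape 6** — `<polygon>` closed polygon, stroke `#ff8800` → score (S418, F1524). Machine vertices: (220.8968,225.0464) → (197.9228,143.1928) → (194.3375,170.2387) → (220.8968,225.0464). Closed: final G1 returns to the first vertex.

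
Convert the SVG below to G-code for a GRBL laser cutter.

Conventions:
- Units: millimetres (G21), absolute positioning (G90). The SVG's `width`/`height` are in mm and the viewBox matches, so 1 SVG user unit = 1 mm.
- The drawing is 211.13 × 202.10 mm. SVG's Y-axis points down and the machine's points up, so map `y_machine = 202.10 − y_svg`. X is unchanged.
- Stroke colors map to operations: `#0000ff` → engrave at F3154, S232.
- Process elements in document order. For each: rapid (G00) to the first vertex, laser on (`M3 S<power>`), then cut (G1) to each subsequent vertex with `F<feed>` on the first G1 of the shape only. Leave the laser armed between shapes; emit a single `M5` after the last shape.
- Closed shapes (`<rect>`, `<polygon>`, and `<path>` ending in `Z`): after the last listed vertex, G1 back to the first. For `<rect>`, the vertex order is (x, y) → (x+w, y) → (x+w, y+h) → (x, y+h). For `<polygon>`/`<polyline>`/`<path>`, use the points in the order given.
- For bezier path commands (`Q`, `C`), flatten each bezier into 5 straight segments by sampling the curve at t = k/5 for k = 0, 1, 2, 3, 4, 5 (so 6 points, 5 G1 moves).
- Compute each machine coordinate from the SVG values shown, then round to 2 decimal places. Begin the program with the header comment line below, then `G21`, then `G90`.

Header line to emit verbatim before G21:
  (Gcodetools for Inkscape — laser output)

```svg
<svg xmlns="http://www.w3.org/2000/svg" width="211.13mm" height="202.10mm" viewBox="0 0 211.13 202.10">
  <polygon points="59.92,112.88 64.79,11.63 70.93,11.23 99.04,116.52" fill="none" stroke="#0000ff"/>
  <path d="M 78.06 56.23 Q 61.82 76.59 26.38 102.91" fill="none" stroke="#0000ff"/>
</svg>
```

1 u = 1 mm; y_m = 202.10 − y.

[1] `<polygon>` closed polygon, #0000ff→engrave S232 F3154: (59.92,89.22) → (64.79,190.47) → (70.93,190.87) → (99.04,85.58) → (59.92,89.22) (closed)

[2] `<path>` quadratic bezier, #0000ff→engrave S232 F3154: (78.06,145.87) → (70.80,137.49) → (62.00,128.63) → (51.66,119.29) → (39.79,109.48) → (26.38,99.19)

(Gcodetools for Inkscape — laser output)
G21
G90
G00 X59.92 Y89.22
M3 S232
G1 X64.79 Y190.47 F3154
G1 X70.93 Y190.87
G1 X99.04 Y85.58
G1 X59.92 Y89.22
G00 X78.06 Y145.87
M3 S232
G1 X70.80 Y137.49 F3154
G1 X62.00 Y128.63
G1 X51.66 Y119.29
G1 X39.79 Y109.48
G1 X26.38 Y99.19
M5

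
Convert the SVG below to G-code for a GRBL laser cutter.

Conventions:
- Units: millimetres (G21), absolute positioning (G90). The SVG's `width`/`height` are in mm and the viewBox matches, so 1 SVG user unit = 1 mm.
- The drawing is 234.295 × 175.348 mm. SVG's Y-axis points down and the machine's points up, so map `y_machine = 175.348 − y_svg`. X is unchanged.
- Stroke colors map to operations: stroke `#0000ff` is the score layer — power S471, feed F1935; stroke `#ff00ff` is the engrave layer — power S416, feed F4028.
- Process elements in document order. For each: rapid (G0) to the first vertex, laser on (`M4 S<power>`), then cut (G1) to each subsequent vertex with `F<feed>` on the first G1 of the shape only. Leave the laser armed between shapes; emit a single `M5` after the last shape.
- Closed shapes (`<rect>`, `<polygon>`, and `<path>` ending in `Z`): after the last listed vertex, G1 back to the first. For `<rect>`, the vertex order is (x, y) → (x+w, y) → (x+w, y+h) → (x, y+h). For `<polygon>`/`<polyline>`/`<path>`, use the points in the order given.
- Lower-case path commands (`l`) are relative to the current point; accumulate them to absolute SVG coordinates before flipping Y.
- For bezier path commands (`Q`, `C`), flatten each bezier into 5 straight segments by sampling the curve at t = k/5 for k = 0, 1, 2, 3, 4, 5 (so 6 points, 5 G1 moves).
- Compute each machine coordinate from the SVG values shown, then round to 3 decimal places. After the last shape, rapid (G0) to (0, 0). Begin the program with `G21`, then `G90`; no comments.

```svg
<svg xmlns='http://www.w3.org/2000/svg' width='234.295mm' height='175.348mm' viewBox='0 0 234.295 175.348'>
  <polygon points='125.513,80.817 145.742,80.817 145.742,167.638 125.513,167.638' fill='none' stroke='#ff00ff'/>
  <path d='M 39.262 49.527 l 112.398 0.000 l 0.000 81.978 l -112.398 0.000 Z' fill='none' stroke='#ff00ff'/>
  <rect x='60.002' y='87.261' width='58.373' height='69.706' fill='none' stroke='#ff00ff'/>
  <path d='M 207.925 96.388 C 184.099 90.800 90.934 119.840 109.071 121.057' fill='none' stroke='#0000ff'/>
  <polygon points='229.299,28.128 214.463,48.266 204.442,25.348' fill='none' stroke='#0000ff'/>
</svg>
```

viewBox `0 0 234.295 175.348` with mm width/height → 1 unit = 1 mm. Flip: y_m = 175.348 − y_svg.

**Shape 1** — `<polygon>` rectangle, stroke `#ff00ff` → engrave (S416, F4028). Machine vertices: (125.513,94.531) → (145.742,94.531) → (145.742,7.710) → (125.513,7.710) → (125.513,94.531). Closed: final G1 returns to the first vertex.

**Shape 2** — `<path>` rectangle, stroke `#ff00ff` → engrave (S416, F4028). Machine vertices: (39.262,125.821) → (151.660,125.821) → (151.660,43.843) → (39.262,43.843) → (39.262,125.821). Closed: final G1 returns to the first vertex.

**Shape 3** — `<rect>` rectangle, stroke `#ff00ff` → engrave (S416, F4028). Machine vertices: (60.002,88.087) → (118.375,88.087) → (118.375,18.381) → (60.002,18.381) → (60.002,88.087). Closed: final G1 returns to the first vertex.

**Shape 4** — `<path>` cubic bezier, stroke `#0000ff` → score (S471, F1935). Control points (SVG): P0=(207.925,96.388), P1=(184.099,90.800), P2=(90.934,119.840), P3=(109.071,121.057); sampled at t=k/5. Machine vertices: (207.925,78.960) → (186.754,78.657) → (157.612,73.041) → (129.171,65.110) → (110.100,57.860) → (109.071,54.291). Open path.

**Shape 5** — `<polygon>` regular polygon, stroke `#0000ff` → score (S471, F1935). Machine vertices: (229.299,147.220) → (214.463,127.082) → (204.442,150.000) → (229.299,147.220). Closed: final G1 returns to the first vertex.

G21
G90
G0 X125.513 Y94.531
M4 S416
G1 X145.742 Y94.531 F4028
G1 X145.742 Y7.710
G1 X125.513 Y7.710
G1 X125.513 Y94.531
G0 X39.262 Y125.821
M4 S416
G1 X151.660 Y125.821 F4028
G1 X151.660 Y43.843
G1 X39.262 Y43.843
G1 X39.262 Y125.821
G0 X60.002 Y88.087
M4 S416
G1 X118.375 Y88.087 F4028
G1 X118.375 Y18.381
G1 X60.002 Y18.381
G1 X60.002 Y88.087
G0 X207.925 Y78.960
M4 S471
G1 X186.754 Y78.657 F1935
G1 X157.612 Y73.041
G1 X129.171 Y65.110
G1 X110.100 Y57.860
G1 X109.071 Y54.291
G0 X229.299 Y147.220
M4 S471
G1 X214.463 Y127.082 F1935
G1 X204.442 Y150.000
G1 X229.299 Y147.220
M5
G0 X0.000 Y0.000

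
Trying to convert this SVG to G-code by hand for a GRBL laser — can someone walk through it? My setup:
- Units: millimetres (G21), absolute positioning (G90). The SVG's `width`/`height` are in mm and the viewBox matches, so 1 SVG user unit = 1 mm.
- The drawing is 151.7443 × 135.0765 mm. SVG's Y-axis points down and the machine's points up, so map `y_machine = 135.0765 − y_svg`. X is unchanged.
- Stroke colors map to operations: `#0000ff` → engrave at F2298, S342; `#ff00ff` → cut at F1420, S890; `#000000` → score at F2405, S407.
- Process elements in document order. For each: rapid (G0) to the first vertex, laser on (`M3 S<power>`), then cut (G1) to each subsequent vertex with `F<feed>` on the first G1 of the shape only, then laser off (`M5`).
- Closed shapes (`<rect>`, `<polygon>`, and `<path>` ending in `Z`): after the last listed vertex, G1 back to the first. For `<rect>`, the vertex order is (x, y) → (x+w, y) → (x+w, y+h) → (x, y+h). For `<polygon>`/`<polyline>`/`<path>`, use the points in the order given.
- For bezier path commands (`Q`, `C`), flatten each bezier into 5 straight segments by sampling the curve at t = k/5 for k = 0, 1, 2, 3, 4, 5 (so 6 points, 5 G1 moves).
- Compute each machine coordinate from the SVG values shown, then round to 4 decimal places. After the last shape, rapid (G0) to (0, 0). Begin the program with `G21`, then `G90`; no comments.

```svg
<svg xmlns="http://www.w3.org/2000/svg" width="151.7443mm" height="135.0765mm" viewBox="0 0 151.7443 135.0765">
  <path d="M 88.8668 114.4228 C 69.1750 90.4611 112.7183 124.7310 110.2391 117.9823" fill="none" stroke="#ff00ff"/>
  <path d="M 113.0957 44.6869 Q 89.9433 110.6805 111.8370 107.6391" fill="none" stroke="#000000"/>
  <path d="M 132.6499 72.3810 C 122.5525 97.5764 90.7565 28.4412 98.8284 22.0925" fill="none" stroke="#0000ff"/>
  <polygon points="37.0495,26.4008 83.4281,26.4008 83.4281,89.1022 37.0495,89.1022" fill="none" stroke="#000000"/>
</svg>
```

viewBox `0 0 151.7443 135.0765` with mm width/height → 1 unit = 1 mm. Flip: y_m = 135.0765 − y_svg.

**Shape 1** — `<path>` cubic bezier, stroke `#ff00ff` → cut (S890, F1420). Control points (SVG): P0=(88.8668,114.4228), P1=(69.1750,90.4611), P2=(112.7183,124.7310), P3=(110.2391,117.9823); sampled at t=k/5. Machine vertices: (88.8668,20.6537) → (83.7659,28.8369) → (88.5970,27.8086) → (98.1158,22.3327) → (107.0780,17.1732) → (110.2391,17.0942). Open path.

**Shape 2** — `<path>` quadratic bezier, stroke `#000000` → score (S407, F2405). Control points (SVG): P0=(113.0957,44.6869), P1=(89.9433,110.6805), P2=(111.8370,107.6391); sampled at t=k/5. Machine vertices: (113.0957,90.3896) → (105.6366,66.7536) → (101.7812,48.6403) → (101.5294,36.0499) → (104.8814,28.9822) → (111.8370,27.4374). Open path.

**Shape 3** — `<path>` cubic bezier, stroke `#0000ff` → engrave (S342, F2298). Control points (SVG): P0=(132.6499,72.3810), P1=(122.5525,97.5764), P2=(90.7565,28.4412), P3=(98.8284,22.0925); sampled at t=k/5. Machine vertices: (132.6499,62.6955) → (124.4802,57.6410) → (114.0579,67.6842) → (104.3385,85.2835) → (98.2769,102.8973) → (98.8284,112.9840). Open path.

**Shape 4** — `<polygon>` rectangle, stroke `#000000` → score (S407, F2405). Machine vertices: (37.0495,108.6757) → (83.4281,108.6757) → (83.4281,45.9743) → (37.0495,45.9743) → (37.0495,108.6757). Closed: final G1 returns to the first vertex.

G21
G90
G0 X88.8668 Y20.6537
M3 S890
G1 X83.7659 Y28.8369 F1420
G1 X88.5970 Y27.8086
G1 X98.1158 Y22.3327
G1 X107.0780 Y17.1732
G1 X110.2391 Y17.0942
M5
G0 X113.0957 Y90.3896
M3 S407
G1 X105.6366 Y66.7536 F2405
G1 X101.7812 Y48.6403
G1 X101.5294 Y36.0499
G1 X104.8814 Y28.9822
G1 X111.8370 Y27.4374
M5
G0 X132.6499 Y62.6955
M3 S342
G1 X124.4802 Y57.6410 F2298
G1 X114.0579 Y67.6842
G1 X104.3385 Y85.2835
G1 X98.2769 Y102.8973
G1 X98.8284 Y112.9840
M5
G0 X37.0495 Y108.6757
M3 S407
G1 X83.4281 Y108.6757 F2405
G1 X83.4281 Y45.9743
G1 X37.0495 Y45.9743
G1 X37.0495 Y108.6757
M5
G0 X0.0000 Y0.0000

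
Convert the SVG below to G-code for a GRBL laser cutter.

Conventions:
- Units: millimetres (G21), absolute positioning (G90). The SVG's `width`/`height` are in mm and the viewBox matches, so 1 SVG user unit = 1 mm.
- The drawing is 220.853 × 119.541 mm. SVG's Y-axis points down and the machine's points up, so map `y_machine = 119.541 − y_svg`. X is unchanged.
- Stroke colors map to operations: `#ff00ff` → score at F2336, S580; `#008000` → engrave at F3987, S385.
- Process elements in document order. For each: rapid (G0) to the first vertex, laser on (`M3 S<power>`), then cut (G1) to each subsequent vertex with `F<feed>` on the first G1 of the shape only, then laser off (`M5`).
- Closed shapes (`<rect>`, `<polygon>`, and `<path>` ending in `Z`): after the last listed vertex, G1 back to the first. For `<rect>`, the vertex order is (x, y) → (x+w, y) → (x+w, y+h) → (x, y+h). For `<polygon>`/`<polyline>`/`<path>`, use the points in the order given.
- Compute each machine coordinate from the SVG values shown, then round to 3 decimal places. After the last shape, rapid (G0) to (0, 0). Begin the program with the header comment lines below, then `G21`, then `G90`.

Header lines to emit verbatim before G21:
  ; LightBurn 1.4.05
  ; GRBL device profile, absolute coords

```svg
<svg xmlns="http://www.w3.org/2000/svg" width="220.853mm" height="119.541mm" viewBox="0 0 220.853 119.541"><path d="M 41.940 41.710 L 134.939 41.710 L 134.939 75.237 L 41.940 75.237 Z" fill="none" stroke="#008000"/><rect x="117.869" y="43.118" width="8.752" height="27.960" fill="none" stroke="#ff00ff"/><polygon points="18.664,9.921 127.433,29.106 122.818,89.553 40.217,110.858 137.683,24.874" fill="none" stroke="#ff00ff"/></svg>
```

; LightBurn 1.4.05
; GRBL device profile, absolute coords
G21
G90
G0 X41.940 Y77.831
M3 S385
G1 X134.939 Y77.831 F3987
G1 X134.939 Y44.304
G1 X41.940 Y44.304
G1 X41.940 Y77.831
M5
G0 X117.869 Y76.423
M3 S580
G1 X126.621 Y76.423 F2336
G1 X126.621 Y48.463
G1 X117.869 Y48.463
G1 X117.869 Y76.423
M5
G0 X18.664 Y109.620
M3 S580
G1 X127.433 Y90.435 F2336
G1 X122.818 Y29.988
G1 X40.217 Y8.683
G1 X137.683 Y94.667
G1 X18.664 Y109.620
M5
G0 X0.000 Y0.000

1 u = 1 mm; y_m = 119.541 − y.

[1] `<path>` rectangle, #008000→engrave S385 F3987: (41.940,77.831) → (134.939,77.831) → (134.939,44.304) → (41.940,44.304) → (41.940,77.831) (closed)

[2] `<rect>` rectangle, #ff00ff→score S580 F2336: (117.869,76.423) → (126.621,76.423) → (126.621,48.463) → (117.869,48.463) → (117.869,76.423) (closed)

[3] `<polygon>` closed polygon, #ff00ff→score S580 F2336: (18.664,109.620) → (127.433,90.435) → (122.818,29.988) → (40.217,8.683) → (137.683,94.667) → (18.664,109.620) (closed)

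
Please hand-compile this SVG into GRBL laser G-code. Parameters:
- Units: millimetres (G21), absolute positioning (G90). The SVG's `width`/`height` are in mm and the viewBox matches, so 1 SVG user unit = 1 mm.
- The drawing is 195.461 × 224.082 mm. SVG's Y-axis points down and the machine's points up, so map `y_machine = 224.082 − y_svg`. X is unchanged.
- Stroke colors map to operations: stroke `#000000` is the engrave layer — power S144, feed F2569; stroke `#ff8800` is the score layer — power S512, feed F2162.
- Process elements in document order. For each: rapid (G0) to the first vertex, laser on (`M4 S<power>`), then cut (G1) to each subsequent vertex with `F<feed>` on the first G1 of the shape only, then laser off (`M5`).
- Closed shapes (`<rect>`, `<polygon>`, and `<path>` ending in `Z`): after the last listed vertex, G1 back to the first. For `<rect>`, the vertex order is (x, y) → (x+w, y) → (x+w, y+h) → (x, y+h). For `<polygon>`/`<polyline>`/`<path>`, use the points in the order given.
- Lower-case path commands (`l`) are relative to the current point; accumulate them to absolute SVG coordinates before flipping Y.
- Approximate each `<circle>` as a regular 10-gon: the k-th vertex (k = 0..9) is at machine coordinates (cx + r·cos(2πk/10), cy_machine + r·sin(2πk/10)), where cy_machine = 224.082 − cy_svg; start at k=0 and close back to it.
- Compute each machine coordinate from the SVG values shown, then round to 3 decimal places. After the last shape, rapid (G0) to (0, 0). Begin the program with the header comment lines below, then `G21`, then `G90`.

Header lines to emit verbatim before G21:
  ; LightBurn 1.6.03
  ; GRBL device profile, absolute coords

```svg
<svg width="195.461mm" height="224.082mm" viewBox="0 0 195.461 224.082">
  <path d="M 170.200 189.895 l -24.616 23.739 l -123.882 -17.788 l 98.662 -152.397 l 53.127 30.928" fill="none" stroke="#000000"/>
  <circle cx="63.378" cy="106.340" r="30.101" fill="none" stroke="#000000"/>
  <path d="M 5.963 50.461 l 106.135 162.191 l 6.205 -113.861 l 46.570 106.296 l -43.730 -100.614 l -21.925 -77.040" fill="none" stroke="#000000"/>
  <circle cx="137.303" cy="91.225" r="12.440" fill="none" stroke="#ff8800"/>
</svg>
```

; LightBurn 1.6.03
; GRBL device profile, absolute coords
G21
G90
G0 X170.200 Y34.187
M4 S144
G1 X145.584 Y10.448 F2569
G1 X21.702 Y28.236
G1 X120.364 Y180.633
G1 X173.491 Y149.705
M5
G0 X93.479 Y117.742
M4 S144
G1 X87.730 Y135.435 F2569
G1 X72.680 Y146.370
G1 X54.076 Y146.370
G1 X39.026 Y135.435
G1 X33.277 Y117.742
G1 X39.026 Y100.049
G1 X54.076 Y89.114
G1 X72.680 Y89.114
G1 X87.730 Y100.049
G1 X93.479 Y117.742
M5
G0 X5.963 Y173.621
M4 S144
G1 X112.098 Y11.430 F2569
G1 X118.303 Y125.291
G1 X164.873 Y18.995
G1 X121.143 Y119.609
G1 X99.218 Y196.649
M5
G0 X149.743 Y132.857
M4 S512
G1 X147.367 Y140.169 F2162
G1 X141.147 Y144.688
G1 X133.459 Y144.688
G1 X127.239 Y140.169
G1 X124.863 Y132.857
G1 X127.239 Y125.545
G1 X133.459 Y121.026
G1 X141.147 Y121.026
G1 X147.367 Y125.545
G1 X149.743 Y132.857
M5
G0 X0.000 Y0.000

viewBox `0 0 195.461 224.082` with mm width/height → 1 unit = 1 mm. Flip: y_m = 224.082 − y_svg.

**Shape 1** — `<path>` open polyline, stroke `#000000` → engrave (S144, F2569). Machine vertices: (170.200,34.187) → (145.584,10.448) → (21.702,28.236) → (120.364,180.633) → (173.491,149.705). Open path.

**Shape 2** — `<circle>` circle, stroke `#000000` → engrave (S144, F2569). Machine vertices: (93.479,117.742) → (87.730,135.435) → (72.680,146.370) → (54.076,146.370) → (39.026,135.435) → (33.277,117.742) → (39.026,100.049) → (54.076,89.114) → (72.680,89.114) → (87.730,100.049) → (93.479,117.742). Closed: final G1 returns to the first vertex.

**Shape 3** — `<path>` open polyline, stroke `#000000` → engrave (S144, F2569). Machine vertices: (5.963,173.621) → (112.098,11.430) → (118.303,125.291) → (164.873,18.995) → (121.143,119.609) → (99.218,196.649). Open path.

**Shape 4** — `<circle>` circle, stroke `#ff8800` → score (S512, F2162). Machine vertices: (149.743,132.857) → (147.367,140.169) → (141.147,144.688) → (133.459,144.688) → (127.239,140.169) → (124.863,132.857) → (127.239,125.545) → (133.459,121.026) → (141.147,121.026) → (147.367,125.545) → (149.743,132.857). Closed: final G1 returns to the first vertex.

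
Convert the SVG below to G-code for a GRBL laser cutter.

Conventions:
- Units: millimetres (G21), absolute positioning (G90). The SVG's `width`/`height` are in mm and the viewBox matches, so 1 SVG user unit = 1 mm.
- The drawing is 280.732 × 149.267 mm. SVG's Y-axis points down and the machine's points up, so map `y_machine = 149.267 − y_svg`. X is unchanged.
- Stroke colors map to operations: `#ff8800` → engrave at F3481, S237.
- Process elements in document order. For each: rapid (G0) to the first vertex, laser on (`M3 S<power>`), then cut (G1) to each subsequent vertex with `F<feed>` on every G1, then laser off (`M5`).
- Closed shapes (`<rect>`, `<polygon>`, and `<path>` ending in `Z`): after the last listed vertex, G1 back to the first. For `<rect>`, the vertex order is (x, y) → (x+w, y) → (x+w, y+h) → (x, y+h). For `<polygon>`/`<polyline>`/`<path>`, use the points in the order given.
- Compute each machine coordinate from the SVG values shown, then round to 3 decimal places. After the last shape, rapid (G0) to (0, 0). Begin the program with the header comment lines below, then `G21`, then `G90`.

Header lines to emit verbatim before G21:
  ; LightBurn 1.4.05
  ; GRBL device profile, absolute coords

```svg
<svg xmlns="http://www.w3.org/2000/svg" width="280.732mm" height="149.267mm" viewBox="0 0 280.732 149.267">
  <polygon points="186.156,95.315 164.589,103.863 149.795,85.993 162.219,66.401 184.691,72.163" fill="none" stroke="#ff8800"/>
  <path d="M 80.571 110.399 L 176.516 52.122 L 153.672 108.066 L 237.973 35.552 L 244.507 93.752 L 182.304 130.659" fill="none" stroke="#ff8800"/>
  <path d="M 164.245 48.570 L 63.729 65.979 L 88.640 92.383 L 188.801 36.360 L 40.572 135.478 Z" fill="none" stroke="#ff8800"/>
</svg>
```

viewBox `0 0 280.732 149.267` with mm width/height → 1 unit = 1 mm. Flip: y_m = 149.267 − y_svg.

**Shape 1** — `<polygon>` regular polygon, stroke `#ff8800` → engrave (S237, F3481). Machine vertices: (186.156,53.952) → (164.589,45.404) → (149.795,63.274) → (162.219,82.866) → (184.691,77.104) → (186.156,53.952). Closed: final G1 returns to the first vertex.

**Shape 2** — `<path>` open polyline, stroke `#ff8800` → engrave (S237, F3481). Machine vertices: (80.571,38.868) → (176.516,97.145) → (153.672,41.201) → (237.973,113.715) → (244.507,55.515) → (182.304,18.608). Open path.

**Shape 3** — `<path>` closed polygon, stroke `#ff8800` → engrave (S237, F3481). Machine vertices: (164.245,100.697) → (63.729,83.288) → (88.640,56.884) → (188.801,112.907) → (40.572,13.789) → (164.245,100.697). Closed: final G1 returns to the first vertex.

; LightBurn 1.4.05
; GRBL device profile, absolute coords
G21
G90
G0 X186.156 Y53.952
M3 S237
G1 X164.589 Y45.404 F3481
G1 X149.795 Y63.274 F3481
G1 X162.219 Y82.866 F3481
G1 X184.691 Y77.104 F3481
G1 X186.156 Y53.952 F3481
M5
G0 X80.571 Y38.868
M3 S237
G1 X176.516 Y97.145 F3481
G1 X153.672 Y41.201 F3481
G1 X237.973 Y113.715 F3481
G1 X244.507 Y55.515 F3481
G1 X182.304 Y18.608 F3481
M5
G0 X164.245 Y100.697
M3 S237
G1 X63.729 Y83.288 F3481
G1 X88.640 Y56.884 F3481
G1 X188.801 Y112.907 F3481
G1 X40.572 Y13.789 F3481
G1 X164.245 Y100.697 F3481
M5
G0 X0.000 Y0.000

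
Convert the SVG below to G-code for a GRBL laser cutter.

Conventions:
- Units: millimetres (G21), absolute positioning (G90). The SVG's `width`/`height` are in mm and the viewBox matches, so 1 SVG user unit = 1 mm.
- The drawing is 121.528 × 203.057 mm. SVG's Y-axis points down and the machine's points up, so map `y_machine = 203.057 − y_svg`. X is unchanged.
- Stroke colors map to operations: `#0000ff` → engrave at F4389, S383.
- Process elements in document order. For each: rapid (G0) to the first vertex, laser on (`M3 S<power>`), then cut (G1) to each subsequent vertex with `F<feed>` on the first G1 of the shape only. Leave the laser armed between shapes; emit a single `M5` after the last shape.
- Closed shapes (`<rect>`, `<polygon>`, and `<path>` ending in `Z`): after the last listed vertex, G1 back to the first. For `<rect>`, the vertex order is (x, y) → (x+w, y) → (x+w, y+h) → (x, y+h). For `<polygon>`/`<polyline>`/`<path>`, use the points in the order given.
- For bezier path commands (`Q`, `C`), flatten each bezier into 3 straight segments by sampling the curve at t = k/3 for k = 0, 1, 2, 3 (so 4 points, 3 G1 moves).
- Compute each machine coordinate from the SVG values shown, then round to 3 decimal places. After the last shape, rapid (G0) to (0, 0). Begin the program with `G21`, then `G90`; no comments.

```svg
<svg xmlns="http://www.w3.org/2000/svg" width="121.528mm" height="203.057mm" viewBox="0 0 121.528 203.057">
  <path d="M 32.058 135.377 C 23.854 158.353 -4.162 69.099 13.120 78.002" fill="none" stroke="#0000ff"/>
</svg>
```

G21
G90
G0 X32.058 Y67.680
M3 S383
G1 X19.661 Y74.322 F4389
G1 X8.526 Y109.031
G1 X13.120 Y125.055
M5
G0 X0.000 Y0.000

Since the viewBox matches the mm dimensions, user units are millimetres directly. The only transform is the Y-flip y_m = 203.057 − y_svg.

Shape 1 is a cubic bezier drawn with `<path>`. Its stroke #0000ff means engrave at S383, F4389. After flipping Y the toolpath is (32.058,67.680) → (19.661,74.322) → (8.526,109.031) → (13.120,125.055).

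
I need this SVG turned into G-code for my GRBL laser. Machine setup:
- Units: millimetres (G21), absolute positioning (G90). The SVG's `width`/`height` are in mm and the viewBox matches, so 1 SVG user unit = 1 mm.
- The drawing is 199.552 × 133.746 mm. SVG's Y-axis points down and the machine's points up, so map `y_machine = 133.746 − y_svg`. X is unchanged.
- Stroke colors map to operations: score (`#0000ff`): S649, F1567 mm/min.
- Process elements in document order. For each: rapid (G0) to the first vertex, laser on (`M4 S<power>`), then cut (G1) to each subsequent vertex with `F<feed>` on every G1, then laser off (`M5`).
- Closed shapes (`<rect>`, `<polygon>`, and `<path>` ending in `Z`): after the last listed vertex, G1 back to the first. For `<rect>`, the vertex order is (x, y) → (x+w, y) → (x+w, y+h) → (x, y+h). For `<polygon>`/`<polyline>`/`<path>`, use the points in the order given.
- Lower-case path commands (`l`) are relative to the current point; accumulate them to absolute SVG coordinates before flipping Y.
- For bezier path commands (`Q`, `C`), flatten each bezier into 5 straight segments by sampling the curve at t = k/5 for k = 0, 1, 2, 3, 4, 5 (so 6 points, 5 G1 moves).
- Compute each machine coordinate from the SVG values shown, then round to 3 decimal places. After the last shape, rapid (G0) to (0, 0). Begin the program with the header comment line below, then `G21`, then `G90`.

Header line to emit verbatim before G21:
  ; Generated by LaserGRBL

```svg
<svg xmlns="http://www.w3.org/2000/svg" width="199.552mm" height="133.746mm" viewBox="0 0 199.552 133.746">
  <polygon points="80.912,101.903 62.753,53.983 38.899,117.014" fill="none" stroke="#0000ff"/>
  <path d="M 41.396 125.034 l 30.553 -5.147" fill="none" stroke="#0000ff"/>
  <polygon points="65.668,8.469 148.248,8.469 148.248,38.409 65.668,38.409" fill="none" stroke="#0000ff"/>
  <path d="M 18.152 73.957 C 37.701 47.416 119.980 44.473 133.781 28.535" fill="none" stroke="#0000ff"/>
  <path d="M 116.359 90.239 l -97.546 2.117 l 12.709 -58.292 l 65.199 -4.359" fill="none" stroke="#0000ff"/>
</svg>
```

; Generated by LaserGRBL
G21
G90
G0 X80.912 Y31.843
M4 S649
G1 X62.753 Y79.763 F1567
G1 X38.899 Y16.732 F1567
G1 X80.912 Y31.843 F1567
M5
G0 X41.396 Y8.712
M4 S649
G1 X71.949 Y13.859 F1567
M5
G0 X65.668 Y125.277
M4 S649
G1 X148.248 Y125.277 F1567
G1 X148.248 Y95.337 F1567
G1 X65.668 Y95.337 F1567
G1 X65.668 Y125.277 F1567
M5
G0 X18.152 Y59.789
M4 S649
G1 X36.359 Y73.175 F1567
G1 X63.324 Y82.653 F1567
G1 X92.748 Y89.981 F1567
G1 X118.333 Y96.915 F1567
G1 X133.781 Y105.211 F1567
M5
G0 X116.359 Y43.507
M4 S649
G1 X18.813 Y41.390 F1567
G1 X31.522 Y99.682 F1567
G1 X96.721 Y104.041 F1567
M5
G0 X0.000 Y0.000

viewBox `0 0 199.552 133.746` with mm width/height → 1 unit = 1 mm. Flip: y_m = 133.746 − y_svg.

**Shape 1** — `<polygon>` closed polygon, stroke `#0000ff` → score (S649, F1567). Machine vertices: (80.912,31.843) → (62.753,79.763) → (38.899,16.732) → (80.912,31.843). Closed: final G1 returns to the first vertex.

**Shape 2** — `<path>` line segment, stroke `#0000ff` → score (S649, F1567). Machine vertices: (41.396,8.712) → (71.949,13.859). Open path.

**Shape 3** — `<polygon>` rectangle, stroke `#0000ff` → score (S649, F1567). Machine vertices: (65.668,125.277) → (148.248,125.277) → (148.248,95.337) → (65.668,95.337) → (65.668,125.277). Closed: final G1 returns to the first vertex.

**Shape 4** — `<path>` cubic bezier, stroke `#0000ff` → score (S649, F1567). Control points (SVG): P0=(18.152,73.957), P1=(37.701,47.416), P2=(119.980,44.473), P3=(133.781,28.535); sampled at t=k/5. Machine vertices: (18.152,59.789) → (36.359,73.175) → (63.324,82.653) → (92.748,89.981) → (118.333,96.915) → (133.781,105.211). Open path.

**Shape 5** — `<path>` open polyline, stroke `#0000ff` → score (S649, F1567). Machine vertices: (116.359,43.507) → (18.813,41.390) → (31.522,99.682) → (96.721,104.041). Open path.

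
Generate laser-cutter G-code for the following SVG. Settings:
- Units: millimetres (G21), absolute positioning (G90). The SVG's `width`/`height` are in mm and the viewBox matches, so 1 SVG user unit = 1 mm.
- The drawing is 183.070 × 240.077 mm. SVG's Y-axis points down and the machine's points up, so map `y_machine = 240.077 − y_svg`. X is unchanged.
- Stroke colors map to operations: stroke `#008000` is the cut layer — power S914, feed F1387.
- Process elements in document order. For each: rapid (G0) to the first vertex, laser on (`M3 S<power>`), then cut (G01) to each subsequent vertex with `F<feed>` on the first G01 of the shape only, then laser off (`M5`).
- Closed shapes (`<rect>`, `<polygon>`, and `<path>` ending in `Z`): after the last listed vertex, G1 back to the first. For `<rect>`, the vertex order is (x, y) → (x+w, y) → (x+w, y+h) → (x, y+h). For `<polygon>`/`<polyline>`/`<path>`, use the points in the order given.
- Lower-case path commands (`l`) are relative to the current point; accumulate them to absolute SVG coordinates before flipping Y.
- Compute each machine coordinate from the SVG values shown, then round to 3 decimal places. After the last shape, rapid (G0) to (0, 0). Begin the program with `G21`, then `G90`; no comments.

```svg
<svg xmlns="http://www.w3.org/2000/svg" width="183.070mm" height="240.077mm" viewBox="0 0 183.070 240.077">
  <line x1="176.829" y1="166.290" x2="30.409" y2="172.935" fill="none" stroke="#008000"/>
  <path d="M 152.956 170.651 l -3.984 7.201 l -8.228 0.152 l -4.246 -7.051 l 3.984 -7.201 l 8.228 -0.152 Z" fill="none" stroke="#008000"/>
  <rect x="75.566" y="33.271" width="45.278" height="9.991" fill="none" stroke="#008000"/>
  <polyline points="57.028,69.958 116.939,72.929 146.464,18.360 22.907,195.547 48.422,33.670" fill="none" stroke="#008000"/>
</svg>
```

G21
G90
G0 X176.829 Y73.787
M3 S914
G01 X30.409 Y67.142 F1387
M5
G0 X152.956 Y69.426
M3 S914
G01 X148.972 Y62.225 F1387
G01 X140.744 Y62.073
G01 X136.498 Y69.124
G01 X140.482 Y76.325
G01 X148.710 Y76.477
G01 X152.956 Y69.426
M5
G0 X75.566 Y206.806
M3 S914
G01 X120.844 Y206.806 F1387
G01 X120.844 Y196.815
G01 X75.566 Y196.815
G01 X75.566 Y206.806
M5
G0 X57.028 Y170.119
M3 S914
G01 X116.939 Y167.148 F1387
G01 X146.464 Y221.717
G01 X22.907 Y44.530
G01 X48.422 Y206.407
M5
G0 X0.000 Y0.000

Since the viewBox matches the mm dimensions, user units are millimetres directly. The only transform is the Y-flip y_m = 240.077 − y_svg.

Shape 1 is a line segment drawn with `<line>`. Its stroke #008000 means cut at S914, F1387. After flipping Y the toolpath is (176.829,73.787) → (30.409,67.142).

Shape 2 is a regular polygon drawn with `<path>`. Its stroke #008000 means cut at S914, F1387. After flipping Y the toolpath is (152.956,69.426) → (148.972,62.225) → (140.744,62.073) → (136.498,69.124) → (140.482,76.325) → (148.710,76.477) → (152.956,69.426), returning to the start.

Shape 3 is a rectangle drawn with `<rect>`. Its stroke #008000 means cut at S914, F1387. After flipping Y the toolpath is (75.566,206.806) → (120.844,206.806) → (120.844,196.815) → (75.566,196.815) → (75.566,206.806), returning to the start.

Shape 4 is a open polyline drawn with `<polyline>`. Its stroke #008000 means cut at S914, F1387. After flipping Y the toolpath is (57.028,170.119) → (116.939,167.148) → (146.464,221.717) → (22.907,44.530) → (48.422,206.407).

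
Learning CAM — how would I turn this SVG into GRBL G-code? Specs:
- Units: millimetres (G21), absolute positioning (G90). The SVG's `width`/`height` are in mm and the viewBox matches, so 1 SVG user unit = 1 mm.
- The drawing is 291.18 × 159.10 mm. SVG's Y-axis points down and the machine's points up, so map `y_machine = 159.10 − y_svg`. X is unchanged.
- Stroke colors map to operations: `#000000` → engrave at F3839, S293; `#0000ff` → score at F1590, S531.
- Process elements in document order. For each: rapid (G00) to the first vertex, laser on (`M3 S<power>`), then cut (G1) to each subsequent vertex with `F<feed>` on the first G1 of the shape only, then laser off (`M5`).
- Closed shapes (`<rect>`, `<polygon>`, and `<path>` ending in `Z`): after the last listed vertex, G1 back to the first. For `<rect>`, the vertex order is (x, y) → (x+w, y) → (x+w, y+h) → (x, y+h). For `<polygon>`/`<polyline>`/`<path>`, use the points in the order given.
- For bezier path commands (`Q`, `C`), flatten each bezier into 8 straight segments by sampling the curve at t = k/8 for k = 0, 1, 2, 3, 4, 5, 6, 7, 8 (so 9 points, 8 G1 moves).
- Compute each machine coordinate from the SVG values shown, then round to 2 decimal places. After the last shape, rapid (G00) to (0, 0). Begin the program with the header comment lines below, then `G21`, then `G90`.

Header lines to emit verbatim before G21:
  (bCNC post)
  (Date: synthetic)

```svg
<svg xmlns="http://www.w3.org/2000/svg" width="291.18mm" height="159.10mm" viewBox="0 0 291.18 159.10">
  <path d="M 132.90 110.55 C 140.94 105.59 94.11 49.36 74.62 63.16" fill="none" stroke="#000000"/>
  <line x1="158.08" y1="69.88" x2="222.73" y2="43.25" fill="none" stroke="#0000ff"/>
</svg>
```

(bCNC post)
(Date: synthetic)
G21
G90
G00 X132.90 Y48.55
M3 S293
G1 X133.50 Y52.58 F3839
G1 X129.93 Y59.99
G1 X123.13 Y69.36
G1 X114.08 Y79.28
G1 X103.75 Y88.32
G1 X93.08 Y95.05
G1 X83.05 Y98.07
G1 X74.62 Y95.94
M5
G00 X158.08 Y89.22
M3 S531
G1 X222.73 Y115.85 F1590
M5
G00 X0.00 Y0.00

Since the viewBox matches the mm dimensions, user units are millimetres directly. The only transform is the Y-flip y_m = 159.10 − y_svg.

Shape 1 is a cubic bezier drawn with `<path>`. Its stroke #000000 means engrave at S293, F3839. After flipping Y the toolpath is (132.90,48.55) → (133.50,52.58) → (129.93,59.99) → (123.13,69.36) → (114.08,79.28) → (103.75,88.32) → (93.08,95.05) → (83.05,98.07) → (74.62,95.94).

Shape 2 is a line segment drawn with `<line>`. Its stroke #0000ff means score at S531, F1590. After flipping Y the toolpath is (158.08,89.22) → (222.73,115.85).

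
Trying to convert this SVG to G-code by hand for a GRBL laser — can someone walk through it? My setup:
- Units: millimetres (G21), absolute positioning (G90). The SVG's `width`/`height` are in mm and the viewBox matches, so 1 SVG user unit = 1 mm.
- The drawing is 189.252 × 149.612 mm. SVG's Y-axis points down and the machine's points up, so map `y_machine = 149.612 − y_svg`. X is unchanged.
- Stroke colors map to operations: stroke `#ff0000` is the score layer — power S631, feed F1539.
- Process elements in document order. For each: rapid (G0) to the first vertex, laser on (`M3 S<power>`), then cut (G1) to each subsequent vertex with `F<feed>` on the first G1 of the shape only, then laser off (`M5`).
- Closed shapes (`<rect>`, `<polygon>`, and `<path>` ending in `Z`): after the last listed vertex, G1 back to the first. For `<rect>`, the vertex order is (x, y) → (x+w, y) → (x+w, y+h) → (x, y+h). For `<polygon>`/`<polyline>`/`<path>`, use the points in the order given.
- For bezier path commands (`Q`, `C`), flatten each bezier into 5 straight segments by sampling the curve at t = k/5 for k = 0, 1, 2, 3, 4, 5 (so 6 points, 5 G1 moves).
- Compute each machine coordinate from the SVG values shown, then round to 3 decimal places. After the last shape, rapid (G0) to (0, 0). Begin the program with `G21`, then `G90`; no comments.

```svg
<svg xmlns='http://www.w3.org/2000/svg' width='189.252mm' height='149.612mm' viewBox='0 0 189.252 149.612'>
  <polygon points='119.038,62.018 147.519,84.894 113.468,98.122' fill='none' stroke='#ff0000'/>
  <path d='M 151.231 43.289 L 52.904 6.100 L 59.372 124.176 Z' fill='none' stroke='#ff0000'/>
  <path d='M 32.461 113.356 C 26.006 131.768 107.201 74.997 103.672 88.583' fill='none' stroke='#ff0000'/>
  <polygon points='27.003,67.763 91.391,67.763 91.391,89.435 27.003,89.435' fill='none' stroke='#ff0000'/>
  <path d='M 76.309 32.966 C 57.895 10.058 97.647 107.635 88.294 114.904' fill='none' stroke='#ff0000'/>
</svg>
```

Since the viewBox matches the mm dimensions, user units are millimetres directly. The only transform is the Y-flip y_m = 149.612 − y_svg.

Shape 1 is a regular polygon drawn with `<polygon>`. Its stroke #ff0000 means score at S631, F1539. After flipping Y the toolpath is (119.038,87.594) → (147.519,64.718) → (113.468,51.490) → (119.038,87.594), returning to the start.

Shape 2 is a closed polygon drawn with `<path>`. Its stroke #ff0000 means score at S631, F1539. After flipping Y the toolpath is (151.231,106.323) → (52.904,143.512) → (59.372,25.436) → (151.231,106.323), returning to the start.

Shape 3 is a cubic bezier drawn with `<path>`. Its stroke #ff0000 means score at S631, F1539. After flipping Y the toolpath is (32.461,36.256) → (37.727,33.066) → (55.755,40.935) → (78.271,52.875) → (97.002,61.902) → (103.672,61.029).

Shape 4 is a rectangle drawn with `<polygon>`. Its stroke #ff0000 means score at S631, F1539. After flipping Y the toolpath is (27.003,81.849) → (91.391,81.849) → (91.391,60.177) → (27.003,60.177) → (27.003,81.849), returning to the start.

Shape 5 is a cubic bezier drawn with `<path>`. Its stroke #ff0000 means score at S631, F1539. After flipping Y the toolpath is (76.309,116.646) → (71.382,117.619) → (75.267,99.794) → (82.813,73.288) → (88.871,48.220) → (88.294,34.708).

G21
G90
G0 X119.038 Y87.594
M3 S631
G1 X147.519 Y64.718 F1539
G1 X113.468 Y51.490
G1 X119.038 Y87.594
M5
G0 X151.231 Y106.323
M3 S631
G1 X52.904 Y143.512 F1539
G1 X59.372 Y25.436
G1 X151.231 Y106.323
M5
G0 X32.461 Y36.256
M3 S631
G1 X37.727 Y33.066 F1539
G1 X55.755 Y40.935
G1 X78.271 Y52.875
G1 X97.002 Y61.902
G1 X103.672 Y61.029
M5
G0 X27.003 Y81.849
M3 S631
G1 X91.391 Y81.849 F1539
G1 X91.391 Y60.177
G1 X27.003 Y60.177
G1 X27.003 Y81.849
M5
G0 X76.309 Y116.646
M3 S631
G1 X71.382 Y117.619 F1539
G1 X75.267 Y99.794
G1 X82.813 Y73.288
G1 X88.871 Y48.220
G1 X88.294 Y34.708
M5
G0 X0.000 Y0.000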